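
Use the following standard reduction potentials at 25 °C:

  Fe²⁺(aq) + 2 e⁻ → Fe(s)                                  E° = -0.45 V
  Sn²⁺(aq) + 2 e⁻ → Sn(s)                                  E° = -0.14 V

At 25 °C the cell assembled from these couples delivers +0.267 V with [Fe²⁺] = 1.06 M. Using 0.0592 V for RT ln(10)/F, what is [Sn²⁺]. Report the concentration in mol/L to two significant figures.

0.037 M

Sn²⁺/Sn is the cathode, Fe²⁺/Fe the anode: E°cell = +0.31 V, n = 2.
Overall reaction: Sn²⁺(aq) + Fe(s) → Sn(s) + Fe²⁺(aq); Q = [Fe²⁺]^1/[Sn²⁺]^1.
From E = E° − (0.0592/n) log Q: log Q = (E° − E)·n/0.0592 = (+0.31 − (+0.267))·2/0.0592 = 1.4527.
So 1·log[Sn²⁺] = 1·log(1.06) − log Q = 0.0253 − (1.4527) = -1.4274; [Sn²⁺] = 10^(-1.4274) ≈ 0.037 M.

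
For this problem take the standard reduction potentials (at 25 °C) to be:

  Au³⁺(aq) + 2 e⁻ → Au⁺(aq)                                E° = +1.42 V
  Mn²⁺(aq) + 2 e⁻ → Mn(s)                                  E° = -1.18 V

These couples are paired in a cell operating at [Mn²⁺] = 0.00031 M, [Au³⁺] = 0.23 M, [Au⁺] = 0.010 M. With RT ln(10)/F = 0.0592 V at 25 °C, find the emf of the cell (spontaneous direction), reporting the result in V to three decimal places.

Au³⁺/Au⁺ is the cathode (higher E°), Mn²⁺/Mn the anode: E°cell = +1.42 − (-1.18) = +2.60 V, n = 2.
Overall: Au³⁺(aq) + Mn(s) → Au⁺(aq) + Mn²⁺(aq)
Q = [Au⁺]·[Mn²⁺] / ([Au³⁺]); log Q = -4.870.
E = E° − (0.0592/n) log Q = +2.60 − (0.0592/2)(-4.870) = +2.744 V.

+2.744 V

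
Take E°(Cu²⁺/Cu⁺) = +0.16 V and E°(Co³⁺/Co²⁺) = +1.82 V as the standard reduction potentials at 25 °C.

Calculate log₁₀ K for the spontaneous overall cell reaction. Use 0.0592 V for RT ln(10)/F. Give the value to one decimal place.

28.0

Cathode: Co³⁺/Co²⁺; anode: Cu²⁺/Cu⁺. E°cell = +1.66 V, n = 1.
log K = nE°cell / 0.0592 = (1)(+1.66) / 0.0592 = 28.0.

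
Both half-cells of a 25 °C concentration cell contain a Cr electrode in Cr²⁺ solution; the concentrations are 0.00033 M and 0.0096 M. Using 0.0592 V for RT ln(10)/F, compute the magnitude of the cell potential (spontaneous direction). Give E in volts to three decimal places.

+0.043 V

For a concentration cell E°cell = 0. The 0.0096 M side is the cathode (reduction is favoured where [Cr²⁺] is higher).
With n = 2, E = −(0.0592/2) log([Cr²⁺]ₐₙ/[Cr²⁺]꜀ₐₜ) = −(0.0592/2) log(0.00033/0.0096) = −(0.0592/2)(-1.464) = +0.043 V.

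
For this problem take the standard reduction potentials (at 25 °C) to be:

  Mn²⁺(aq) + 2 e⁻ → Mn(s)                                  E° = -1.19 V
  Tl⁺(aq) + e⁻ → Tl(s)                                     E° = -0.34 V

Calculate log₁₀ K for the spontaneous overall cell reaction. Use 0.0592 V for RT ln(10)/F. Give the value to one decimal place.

Cathode: Tl⁺/Tl; anode: Mn²⁺/Mn. E°cell = +0.85 V, n = 2.
log K = nE°cell / 0.0592 = (2)(+0.85) / 0.0592 = 28.7.

28.7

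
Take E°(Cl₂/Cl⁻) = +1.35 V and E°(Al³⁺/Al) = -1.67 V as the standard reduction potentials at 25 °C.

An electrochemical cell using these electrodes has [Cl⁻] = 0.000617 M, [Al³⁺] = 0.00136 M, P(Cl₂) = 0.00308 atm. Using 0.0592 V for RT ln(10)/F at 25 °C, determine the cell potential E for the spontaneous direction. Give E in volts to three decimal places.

Cl₂/Cl⁻ is the cathode (higher E°), Al³⁺/Al the anode: E°cell = +1.35 − (-1.67) = +3.02 V, n = 6.
Overall: 3 Cl₂(g) + 2 Al(s) → 6 Cl⁻(aq) + 2 Al³⁺(aq)
Q = [Cl⁻]^6·[Al³⁺]^2 / (P(Cl₂)^3); log Q = -17.457.
E = E° − (0.0592/n) log Q = +3.02 − (0.0592/6)(-17.457) = +3.192 V.

+3.192 V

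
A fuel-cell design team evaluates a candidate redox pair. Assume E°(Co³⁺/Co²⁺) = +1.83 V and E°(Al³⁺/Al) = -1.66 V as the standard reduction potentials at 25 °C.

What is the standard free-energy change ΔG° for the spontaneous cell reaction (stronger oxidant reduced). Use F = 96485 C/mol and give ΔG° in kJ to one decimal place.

Co³⁺/Co²⁺ (E° = +1.83 V) is the cathode; Al³⁺/Al (E° = -1.66 V) is the anode, so E°cell = +3.49 V.
Balancing electrons gives n = 3 (lcm of 1 and 3).
ΔG° = −nFE° = −(3)(96485)(+3.49) = -1,010,198 J = -1010.2 kJ.

-1010.2 kJ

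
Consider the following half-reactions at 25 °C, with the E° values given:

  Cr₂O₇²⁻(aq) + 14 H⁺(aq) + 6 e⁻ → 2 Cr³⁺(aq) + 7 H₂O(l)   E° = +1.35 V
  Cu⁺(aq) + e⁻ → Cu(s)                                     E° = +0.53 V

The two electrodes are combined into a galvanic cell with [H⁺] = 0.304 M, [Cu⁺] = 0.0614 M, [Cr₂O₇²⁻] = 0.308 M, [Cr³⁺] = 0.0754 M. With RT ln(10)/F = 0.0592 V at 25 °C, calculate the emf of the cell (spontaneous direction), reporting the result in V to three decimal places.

+0.837 V

Cr₂O₇²⁻/Cr³⁺ is the cathode (higher E°), Cu⁺/Cu the anode: E°cell = +1.35 − (+0.53) = +0.82 V, n = 6.
Overall: Cr₂O₇²⁻(aq) + 14 H⁺(aq) + 6 Cu(s) → 2 Cr³⁺(aq) + 7 H₂O(l) + 6 Cu⁺(aq)
Q = [Cr³⁺]^2·[Cu⁺]^6 / ([Cr₂O₇²⁻]·[H⁺]^14); log Q = -1.765.
E = E° − (0.0592/n) log Q = +0.82 − (0.0592/6)(-1.765) = +0.837 V.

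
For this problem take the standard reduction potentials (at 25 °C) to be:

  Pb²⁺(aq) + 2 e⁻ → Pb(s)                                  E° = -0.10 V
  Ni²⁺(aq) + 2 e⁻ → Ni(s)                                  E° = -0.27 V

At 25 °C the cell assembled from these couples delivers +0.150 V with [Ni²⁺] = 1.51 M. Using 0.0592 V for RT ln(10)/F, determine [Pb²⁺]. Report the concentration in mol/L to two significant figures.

Pb²⁺/Pb is the cathode, Ni²⁺/Ni the anode: E°cell = +0.17 V, n = 2.
Overall reaction: Pb²⁺(aq) + Ni(s) → Pb(s) + Ni²⁺(aq); Q = [Ni²⁺]^1/[Pb²⁺]^1.
From E = E° − (0.0592/n) log Q: log Q = (E° − E)·n/0.0592 = (+0.17 − (+0.150))·2/0.0592 = 0.6757.
So 1·log[Pb²⁺] = 1·log(1.51) − log Q = 0.1790 − (0.6757) = -0.4967; [Pb²⁺] = 10^(-0.4967) ≈ 0.32 M.

0.32 M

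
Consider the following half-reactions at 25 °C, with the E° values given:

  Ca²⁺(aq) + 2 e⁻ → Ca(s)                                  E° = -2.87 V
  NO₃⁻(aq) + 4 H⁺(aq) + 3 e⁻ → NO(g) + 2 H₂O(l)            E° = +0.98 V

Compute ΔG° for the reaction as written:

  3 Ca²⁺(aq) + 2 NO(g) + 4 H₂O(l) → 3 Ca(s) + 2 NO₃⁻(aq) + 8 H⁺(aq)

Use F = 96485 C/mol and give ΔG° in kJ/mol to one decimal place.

+2228.8 kJ/mol

As written, Ca²⁺/Ca is reduced (cathode) and NO₃⁻/NO is oxidised (anode), so E°cell = (-2.87) − (+0.98) = -3.85 V.
Balancing electrons gives n = 6.
ΔG° = −nFE° = −(6)(96485)(-3.85) = 2,228,804 J = +2228.8 kJ/mol.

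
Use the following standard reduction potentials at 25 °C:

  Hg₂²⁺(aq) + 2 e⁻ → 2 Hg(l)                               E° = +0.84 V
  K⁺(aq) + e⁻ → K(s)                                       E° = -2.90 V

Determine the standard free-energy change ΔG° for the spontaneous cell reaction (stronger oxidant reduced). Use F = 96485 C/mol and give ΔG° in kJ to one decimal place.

Hg₂²⁺/Hg (E° = +0.84 V) is the cathode; K⁺/K (E° = -2.90 V) is the anode, so E°cell = +3.74 V.
Balancing electrons gives n = 2 (lcm of 2 and 1).
ΔG° = −nFE° = −(2)(96485)(+3.74) = -721,708 J = -721.7 kJ.

-721.7 kJ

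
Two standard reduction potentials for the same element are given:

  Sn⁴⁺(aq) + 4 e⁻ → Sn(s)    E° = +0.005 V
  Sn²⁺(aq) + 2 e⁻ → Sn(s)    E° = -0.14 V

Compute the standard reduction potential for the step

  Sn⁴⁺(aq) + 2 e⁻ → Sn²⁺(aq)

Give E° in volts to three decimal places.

+0.150 V

Sequential free energies add, so n₃E°₃ = n₁E°₁ + n₂E°₂.
With n₃ = 4, and the known step contributing 2×(-0.14) V, the unknown satisfies 2·E° = 4×(+0.005) − 2×(-0.14) = +0.300.
E° = +0.300 / 2 = +0.150 V.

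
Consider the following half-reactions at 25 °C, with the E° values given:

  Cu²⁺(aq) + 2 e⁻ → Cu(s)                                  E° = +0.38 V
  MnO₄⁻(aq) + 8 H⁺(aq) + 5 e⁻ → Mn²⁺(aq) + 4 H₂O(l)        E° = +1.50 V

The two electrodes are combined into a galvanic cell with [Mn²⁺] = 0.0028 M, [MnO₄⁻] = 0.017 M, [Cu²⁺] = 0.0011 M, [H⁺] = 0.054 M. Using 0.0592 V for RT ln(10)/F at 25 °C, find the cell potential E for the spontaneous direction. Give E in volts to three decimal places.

+1.097 V

MnO₄⁻/Mn²⁺ is the cathode (higher E°), Cu²⁺/Cu the anode: E°cell = +1.50 − (+0.38) = +1.12 V, n = 10.
Overall: 2 MnO₄⁻(aq) + 16 H⁺(aq) + 5 Cu(s) → 2 Mn²⁺(aq) + 8 H₂O(l) + 5 Cu²⁺(aq)
Q = [Mn²⁺]^2·[Cu²⁺]^5 / ([MnO₄⁻]^2·[H⁺]^16); log Q = 3.922.
E = E° − (0.0592/n) log Q = +1.12 − (0.0592/10)(3.922) = +1.097 V.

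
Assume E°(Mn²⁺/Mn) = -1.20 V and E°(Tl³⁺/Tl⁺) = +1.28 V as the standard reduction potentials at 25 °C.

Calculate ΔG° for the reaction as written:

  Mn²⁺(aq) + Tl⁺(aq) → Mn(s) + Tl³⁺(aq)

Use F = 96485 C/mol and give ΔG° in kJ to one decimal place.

As written, Mn²⁺/Mn is reduced (cathode) and Tl³⁺/Tl⁺ is oxidised (anode), so E°cell = (-1.20) − (+1.28) = -2.48 V.
Balancing electrons gives n = 2.
ΔG° = −nFE° = −(2)(96485)(-2.48) = 478,566 J = +478.6 kJ.

+478.6 kJ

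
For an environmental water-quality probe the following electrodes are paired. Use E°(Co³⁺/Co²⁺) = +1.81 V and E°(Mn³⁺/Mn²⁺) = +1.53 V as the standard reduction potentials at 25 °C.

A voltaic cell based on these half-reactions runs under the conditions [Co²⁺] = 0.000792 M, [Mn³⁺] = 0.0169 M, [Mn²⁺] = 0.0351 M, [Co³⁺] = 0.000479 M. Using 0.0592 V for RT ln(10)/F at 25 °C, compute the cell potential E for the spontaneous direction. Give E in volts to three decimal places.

+0.286 V

Co³⁺/Co²⁺ is the cathode (higher E°), Mn³⁺/Mn²⁺ the anode: E°cell = +1.81 − (+1.53) = +0.28 V, n = 1.
Overall: Co³⁺(aq) + Mn²⁺(aq) → Co²⁺(aq) + Mn³⁺(aq)
Q = [Co²⁺]·[Mn³⁺] / ([Co³⁺]·[Mn²⁺]); log Q = -0.099.
E = E° − (0.0592/n) log Q = +0.28 − (0.0592/1)(-0.099) = +0.286 V.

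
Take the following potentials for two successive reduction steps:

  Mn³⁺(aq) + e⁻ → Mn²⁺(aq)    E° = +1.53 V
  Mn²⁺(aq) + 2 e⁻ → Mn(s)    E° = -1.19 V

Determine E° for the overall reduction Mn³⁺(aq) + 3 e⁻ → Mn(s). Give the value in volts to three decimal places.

-0.283 V

Adding the free-energy changes (−nFE°) of the two steps gives −n₃FE°₃ = −n₁FE°₁ − n₂FE°₂.
E°₃ = (1×+1.53 + 2×-1.19) / 3 = (-0.850) / 3 = -0.283 V.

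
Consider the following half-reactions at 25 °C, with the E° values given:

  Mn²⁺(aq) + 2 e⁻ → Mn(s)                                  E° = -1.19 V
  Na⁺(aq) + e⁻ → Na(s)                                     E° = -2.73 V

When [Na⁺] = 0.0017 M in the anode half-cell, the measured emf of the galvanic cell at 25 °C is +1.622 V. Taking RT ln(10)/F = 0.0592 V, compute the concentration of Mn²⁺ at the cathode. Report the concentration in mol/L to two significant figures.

0.0017 M

Mn²⁺/Mn is the cathode, Na⁺/Na the anode: E°cell = +1.54 V, n = 2.
Overall reaction: Mn²⁺(aq) + 2 Na(s) → Mn(s) + 2 Na⁺(aq); Q = [Na⁺]^2/[Mn²⁺]^1.
From E = E° − (0.0592/n) log Q: log Q = (E° − E)·n/0.0592 = (+1.54 − (+1.622))·2/0.0592 = -2.7703.
So 1·log[Mn²⁺] = 2·log(0.0017) − log Q = -5.5391 − (-2.7703) = -2.7688; [Mn²⁺] = 10^(-2.7688) ≈ 0.0017 M.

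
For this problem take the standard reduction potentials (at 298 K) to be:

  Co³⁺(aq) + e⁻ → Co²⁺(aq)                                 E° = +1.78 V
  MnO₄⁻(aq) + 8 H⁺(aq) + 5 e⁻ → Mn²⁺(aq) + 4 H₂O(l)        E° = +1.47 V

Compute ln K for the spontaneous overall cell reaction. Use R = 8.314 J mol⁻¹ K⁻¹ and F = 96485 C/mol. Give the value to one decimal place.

Cathode: Co³⁺/Co²⁺; anode: MnO₄⁻/Mn²⁺. E°cell = (+1.78) − (+1.47) = +0.31 V, with n = 5.
ΔG° = −nFE° = −RT ln K, so ln K = nFE°/(RT) = (5)(96485)(+0.31) / ((8.314)(298)) = 60.362.

60.4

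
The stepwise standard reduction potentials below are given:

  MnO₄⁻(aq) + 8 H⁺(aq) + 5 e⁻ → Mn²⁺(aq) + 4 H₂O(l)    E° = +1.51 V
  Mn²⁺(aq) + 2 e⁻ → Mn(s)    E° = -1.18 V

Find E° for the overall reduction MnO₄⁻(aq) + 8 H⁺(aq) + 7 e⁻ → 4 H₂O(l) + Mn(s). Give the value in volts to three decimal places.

+0.741 V

Standard free energies of sequential steps add: ΔG°₃ = ΔG°₁ + ΔG°₂, so n₃E°₃ = n₁E°₁ + n₂E°₂.
E°₃ = (5×+1.51 + 2×-1.18) / 7 = (+5.190) / 7 = +0.741 V.
E° values themselves are not directly additive — weighting by electron count is essential.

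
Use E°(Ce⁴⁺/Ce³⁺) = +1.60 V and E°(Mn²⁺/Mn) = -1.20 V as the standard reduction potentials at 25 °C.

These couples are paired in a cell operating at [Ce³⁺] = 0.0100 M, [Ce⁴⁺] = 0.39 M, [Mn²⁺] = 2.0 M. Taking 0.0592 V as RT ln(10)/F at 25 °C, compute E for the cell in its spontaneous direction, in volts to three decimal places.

+2.885 V

Ce⁴⁺/Ce³⁺ is the cathode (higher E°), Mn²⁺/Mn the anode: E°cell = +1.60 − (-1.20) = +2.80 V, n = 2.
Overall: 2 Ce⁴⁺(aq) + Mn(s) → 2 Ce³⁺(aq) + Mn²⁺(aq)
Q = [Ce³⁺]^2·[Mn²⁺] / ([Ce⁴⁺]^2); log Q = -2.881.
E = E° − (0.0592/n) log Q = +2.80 − (0.0592/2)(-2.881) = +2.885 V.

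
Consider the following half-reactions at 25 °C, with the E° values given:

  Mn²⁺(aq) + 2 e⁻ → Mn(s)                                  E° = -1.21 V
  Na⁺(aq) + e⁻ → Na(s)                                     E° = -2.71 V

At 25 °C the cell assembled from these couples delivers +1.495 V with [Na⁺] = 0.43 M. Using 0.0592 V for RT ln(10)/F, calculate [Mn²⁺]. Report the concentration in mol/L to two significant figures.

Mn²⁺/Mn is the cathode, Na⁺/Na the anode: E°cell = +1.50 V, n = 2.
Overall reaction: Mn²⁺(aq) + 2 Na(s) → Mn(s) + 2 Na⁺(aq); Q = [Na⁺]^2/[Mn²⁺]^1.
From E = E° − (0.0592/n) log Q: log Q = (E° − E)·n/0.0592 = (+1.50 − (+1.495))·2/0.0592 = 0.1689.
So 1·log[Mn²⁺] = 2·log(0.43) − log Q = -0.7331 − (0.1689) = -0.9020; [Mn²⁺] = 10^(-0.9020) ≈ 0.13 M.

0.13 M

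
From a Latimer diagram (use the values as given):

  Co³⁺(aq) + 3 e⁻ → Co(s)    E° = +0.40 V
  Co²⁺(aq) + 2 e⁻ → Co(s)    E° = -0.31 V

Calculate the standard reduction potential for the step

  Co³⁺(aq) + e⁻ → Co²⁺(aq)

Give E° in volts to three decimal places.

+1.820 V

Sequential free energies add, so n₃E°₃ = n₁E°₁ + n₂E°₂.
With n₃ = 3, and the known step contributing 2×(-0.31) V, the unknown satisfies 1·E° = 3×(+0.40) − 2×(-0.31) = +1.820.
E° = +1.820 / 1 = +1.820 V.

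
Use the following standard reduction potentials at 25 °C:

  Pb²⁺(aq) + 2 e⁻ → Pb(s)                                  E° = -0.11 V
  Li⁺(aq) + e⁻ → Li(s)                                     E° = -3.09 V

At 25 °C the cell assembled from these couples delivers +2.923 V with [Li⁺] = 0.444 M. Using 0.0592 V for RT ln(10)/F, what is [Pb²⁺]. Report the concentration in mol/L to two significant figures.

Pb²⁺/Pb is the cathode, Li⁺/Li the anode: E°cell = +2.98 V, n = 2.
Overall reaction: Pb²⁺(aq) + 2 Li(s) → Pb(s) + 2 Li⁺(aq); Q = [Li⁺]^2/[Pb²⁺]^1.
From E = E° − (0.0592/n) log Q: log Q = (E° − E)·n/0.0592 = (+2.98 − (+2.923))·2/0.0592 = 1.9257.
So 1·log[Pb²⁺] = 2·log(0.444) − log Q = -0.7052 − (1.9257) = -2.6309; [Pb²⁺] = 10^(-2.6309) ≈ 0.0023 M.

0.0023 M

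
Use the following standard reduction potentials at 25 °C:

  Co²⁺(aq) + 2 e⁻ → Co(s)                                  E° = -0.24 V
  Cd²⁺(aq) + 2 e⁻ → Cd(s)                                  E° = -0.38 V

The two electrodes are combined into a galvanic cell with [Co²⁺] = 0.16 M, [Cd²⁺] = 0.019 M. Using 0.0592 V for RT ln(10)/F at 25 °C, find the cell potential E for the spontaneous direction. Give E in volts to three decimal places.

+0.167 V

Co²⁺/Co is the cathode (higher E°), Cd²⁺/Cd the anode: E°cell = -0.24 − (-0.38) = +0.14 V, n = 2.
Overall: Co²⁺(aq) + Cd(s) → Co(s) + Cd²⁺(aq)
Q = [Cd²⁺] / ([Co²⁺]); log Q = -0.925.
E = E° − (0.0592/n) log Q = +0.14 − (0.0592/2)(-0.925) = +0.167 V.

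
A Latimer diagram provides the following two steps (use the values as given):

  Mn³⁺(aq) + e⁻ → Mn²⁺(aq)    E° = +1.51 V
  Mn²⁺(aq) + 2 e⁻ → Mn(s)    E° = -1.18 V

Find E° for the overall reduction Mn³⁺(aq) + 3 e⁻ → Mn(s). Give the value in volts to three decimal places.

Adding the free-energy changes (−nFE°) of the two steps gives −n₃FE°₃ = −n₁FE°₁ − n₂FE°₂.
E°₃ = (1×+1.51 + 2×-1.18) / 3 = (-0.850) / 3 = -0.283 V.
E° values themselves are not directly additive — weighting by electron count is essential.

-0.283 V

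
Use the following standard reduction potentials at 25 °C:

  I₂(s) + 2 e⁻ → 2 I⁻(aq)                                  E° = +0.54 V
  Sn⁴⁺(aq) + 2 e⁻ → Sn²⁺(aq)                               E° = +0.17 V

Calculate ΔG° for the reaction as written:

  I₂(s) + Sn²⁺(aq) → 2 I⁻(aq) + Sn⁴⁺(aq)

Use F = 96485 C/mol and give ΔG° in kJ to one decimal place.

-71.4 kJ

As written, I₂/I⁻ is reduced (cathode) and Sn⁴⁺/Sn²⁺ is oxidised (anode), so E°cell = (+0.54) − (+0.17) = +0.37 V.
Balancing electrons gives n = 2.
ΔG° = −nFE° = −(2)(96485)(+0.37) = -71,399 J = -71.4 kJ.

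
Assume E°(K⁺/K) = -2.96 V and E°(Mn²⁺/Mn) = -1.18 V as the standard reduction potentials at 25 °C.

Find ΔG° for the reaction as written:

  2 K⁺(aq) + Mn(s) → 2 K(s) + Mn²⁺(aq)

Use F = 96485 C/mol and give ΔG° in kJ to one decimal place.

As written, K⁺/K is reduced (cathode) and Mn²⁺/Mn is oxidised (anode), so E°cell = (-2.96) − (-1.18) = -1.78 V.
Balancing electrons gives n = 2.
ΔG° = −nFE° = −(2)(96485)(-1.78) = 343,487 J = +343.5 kJ.

+343.5 kJ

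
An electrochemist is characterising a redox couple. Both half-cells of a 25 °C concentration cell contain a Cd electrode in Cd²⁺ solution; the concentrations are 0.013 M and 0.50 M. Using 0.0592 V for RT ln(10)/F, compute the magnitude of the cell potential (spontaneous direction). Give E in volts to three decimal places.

+0.047 V

For a concentration cell E°cell = 0. The 0.50 M side is the cathode (reduction is favoured where [Cd²⁺] is higher).
With n = 2, E = −(0.0592/2) log([Cd²⁺]ₐₙ/[Cd²⁺]꜀ₐₜ) = −(0.0592/2) log(0.013/0.5) = −(0.0592/2)(-1.585) = +0.047 V.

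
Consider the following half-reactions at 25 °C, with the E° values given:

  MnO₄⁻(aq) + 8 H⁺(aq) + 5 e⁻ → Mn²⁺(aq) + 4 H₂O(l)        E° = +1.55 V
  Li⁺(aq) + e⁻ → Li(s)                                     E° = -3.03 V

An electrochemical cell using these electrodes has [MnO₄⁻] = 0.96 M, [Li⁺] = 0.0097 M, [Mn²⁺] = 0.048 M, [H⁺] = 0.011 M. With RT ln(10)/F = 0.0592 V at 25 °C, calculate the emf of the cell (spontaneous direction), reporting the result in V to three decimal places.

MnO₄⁻/Mn²⁺ is the cathode (higher E°), Li⁺/Li the anode: E°cell = +1.55 − (-3.03) = +4.58 V, n = 5.
Overall: MnO₄⁻(aq) + 8 H⁺(aq) + 5 Li(s) → Mn²⁺(aq) + 4 H₂O(l) + 5 Li⁺(aq)
Q = [Mn²⁺]·[Li⁺]^5 / ([MnO₄⁻]·[H⁺]^8); log Q = 4.302.
E = E° − (0.0592/n) log Q = +4.58 − (0.0592/5)(4.302) = +4.529 V.

+4.529 V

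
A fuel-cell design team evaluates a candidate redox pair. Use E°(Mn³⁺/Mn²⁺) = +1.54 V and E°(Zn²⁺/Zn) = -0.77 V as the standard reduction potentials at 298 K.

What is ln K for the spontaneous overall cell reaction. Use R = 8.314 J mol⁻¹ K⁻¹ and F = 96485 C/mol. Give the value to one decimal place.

Cathode: Mn³⁺/Mn²⁺; anode: Zn²⁺/Zn. E°cell = (+1.54) − (-0.77) = +2.31 V, with n = 2.
ΔG° = −nFE° = −RT ln K, so ln K = nFE°/(RT) = (2)(96485)(+2.31) / ((8.314)(298)) = 179.918.

179.9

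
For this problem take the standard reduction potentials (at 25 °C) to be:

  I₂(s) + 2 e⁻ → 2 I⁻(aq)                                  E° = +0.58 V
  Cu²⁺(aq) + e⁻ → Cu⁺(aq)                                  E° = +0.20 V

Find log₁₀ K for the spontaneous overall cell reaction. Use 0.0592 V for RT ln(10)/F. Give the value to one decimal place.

Cathode: I₂/I⁻; anode: Cu²⁺/Cu⁺. E°cell = +0.38 V, n = 2.
log K = nE°cell / 0.0592 = (2)(+0.38) / 0.0592 = 12.8.

12.8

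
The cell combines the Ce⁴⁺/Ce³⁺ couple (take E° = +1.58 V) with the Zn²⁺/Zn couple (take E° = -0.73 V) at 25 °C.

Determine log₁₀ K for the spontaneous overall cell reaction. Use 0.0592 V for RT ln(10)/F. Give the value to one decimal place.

78.0

Cathode: Ce⁴⁺/Ce³⁺; anode: Zn²⁺/Zn. E°cell = +2.31 V, n = 2.
log K = nE°cell / 0.0592 = (2)(+2.31) / 0.0592 = 78.0.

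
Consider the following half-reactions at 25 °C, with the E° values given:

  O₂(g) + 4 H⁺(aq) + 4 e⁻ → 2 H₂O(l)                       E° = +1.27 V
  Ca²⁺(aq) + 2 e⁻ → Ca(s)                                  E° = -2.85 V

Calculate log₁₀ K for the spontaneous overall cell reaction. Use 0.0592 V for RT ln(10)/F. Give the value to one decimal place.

278.4

Cathode: O₂/H₂O; anode: Ca²⁺/Ca. E°cell = +4.12 V, n = 4.
log K = nE°cell / 0.0592 = (4)(+4.12) / 0.0592 = 278.4.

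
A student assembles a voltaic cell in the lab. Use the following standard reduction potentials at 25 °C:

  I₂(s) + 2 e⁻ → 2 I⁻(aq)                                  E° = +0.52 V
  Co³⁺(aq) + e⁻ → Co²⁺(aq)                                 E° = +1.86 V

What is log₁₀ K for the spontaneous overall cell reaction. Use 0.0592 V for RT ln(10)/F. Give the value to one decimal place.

45.3

Cathode: Co³⁺/Co²⁺; anode: I₂/I⁻. E°cell = +1.34 V, n = 2.
log K = nE°cell / 0.0592 = (2)(+1.34) / 0.0592 = 45.3.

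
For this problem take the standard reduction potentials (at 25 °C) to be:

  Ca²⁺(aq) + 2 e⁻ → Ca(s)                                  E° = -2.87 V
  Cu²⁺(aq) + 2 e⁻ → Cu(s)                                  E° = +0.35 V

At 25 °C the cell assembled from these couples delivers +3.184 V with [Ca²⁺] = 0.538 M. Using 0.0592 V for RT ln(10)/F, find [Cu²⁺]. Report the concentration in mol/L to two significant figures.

0.033 M

Cu²⁺/Cu is the cathode, Ca²⁺/Ca the anode: E°cell = +3.22 V, n = 2.
Overall reaction: Cu²⁺(aq) + Ca(s) → Cu(s) + Ca²⁺(aq); Q = [Ca²⁺]^1/[Cu²⁺]^1.
From E = E° − (0.0592/n) log Q: log Q = (E° − E)·n/0.0592 = (+3.22 − (+3.184))·2/0.0592 = 1.2162.
So 1·log[Cu²⁺] = 1·log(0.538) − log Q = -0.2692 − (1.2162) = -1.4854; [Cu²⁺] = 10^(-1.4854) ≈ 0.033 M.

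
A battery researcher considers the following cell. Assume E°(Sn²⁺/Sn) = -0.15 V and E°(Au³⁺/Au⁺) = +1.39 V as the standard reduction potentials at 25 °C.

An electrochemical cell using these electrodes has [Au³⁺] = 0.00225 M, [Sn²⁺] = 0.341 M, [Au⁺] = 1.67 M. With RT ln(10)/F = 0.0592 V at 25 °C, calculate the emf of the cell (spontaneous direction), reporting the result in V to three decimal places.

Au³⁺/Au⁺ is the cathode (higher E°), Sn²⁺/Sn the anode: E°cell = +1.39 − (-0.15) = +1.54 V, n = 2.
Overall: Au³⁺(aq) + Sn(s) → Au⁺(aq) + Sn²⁺(aq)
Q = [Au⁺]·[Sn²⁺] / ([Au³⁺]); log Q = 2.403.
E = E° − (0.0592/n) log Q = +1.54 − (0.0592/2)(2.403) = +1.469 V.

+1.469 V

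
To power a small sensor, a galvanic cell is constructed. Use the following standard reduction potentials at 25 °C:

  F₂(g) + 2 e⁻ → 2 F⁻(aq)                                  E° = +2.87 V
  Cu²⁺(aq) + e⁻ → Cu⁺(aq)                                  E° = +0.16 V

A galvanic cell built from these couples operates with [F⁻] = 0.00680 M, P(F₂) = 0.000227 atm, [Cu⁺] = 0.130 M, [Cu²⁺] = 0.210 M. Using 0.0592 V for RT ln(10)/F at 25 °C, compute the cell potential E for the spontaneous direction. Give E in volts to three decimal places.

F₂/F⁻ is the cathode (higher E°), Cu²⁺/Cu⁺ the anode: E°cell = +2.87 − (+0.16) = +2.71 V, n = 2.
Overall: F₂(g) + 2 Cu⁺(aq) → 2 F⁻(aq) + 2 Cu²⁺(aq)
Q = [F⁻]^2·[Cu²⁺]^2 / (P(F₂)·[Cu⁺]^2); log Q = -0.274.
E = E° − (0.0592/n) log Q = +2.71 − (0.0592/2)(-0.274) = +2.718 V.

+2.718 V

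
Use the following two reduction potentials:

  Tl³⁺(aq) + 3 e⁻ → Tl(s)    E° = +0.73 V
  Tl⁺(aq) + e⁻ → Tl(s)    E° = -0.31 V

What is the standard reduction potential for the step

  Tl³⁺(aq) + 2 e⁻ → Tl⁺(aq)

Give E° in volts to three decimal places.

+1.250 V

Sequential free energies add, so n₃E°₃ = n₁E°₁ + n₂E°₂.
With n₃ = 3, and the known step contributing 1×(-0.31) V, the unknown satisfies 2·E° = 3×(+0.73) − 1×(-0.31) = +2.500.
E° = +2.500 / 2 = +1.250 V.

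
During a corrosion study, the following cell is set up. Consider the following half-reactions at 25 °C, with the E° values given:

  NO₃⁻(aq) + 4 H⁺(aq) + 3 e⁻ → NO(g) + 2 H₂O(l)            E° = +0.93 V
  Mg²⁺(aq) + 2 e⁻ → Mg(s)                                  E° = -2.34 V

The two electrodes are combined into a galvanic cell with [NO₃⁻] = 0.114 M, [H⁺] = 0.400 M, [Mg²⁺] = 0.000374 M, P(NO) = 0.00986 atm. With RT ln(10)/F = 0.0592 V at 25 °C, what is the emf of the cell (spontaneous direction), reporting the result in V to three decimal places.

NO₃⁻/NO is the cathode (higher E°), Mg²⁺/Mg the anode: E°cell = +0.93 − (-2.34) = +3.27 V, n = 6.
Overall: 2 NO₃⁻(aq) + 8 H⁺(aq) + 3 Mg(s) → 2 NO(g) + 4 H₂O(l) + 3 Mg²⁺(aq)
Q = P(NO)^2·[Mg²⁺]^3 / ([NO₃⁻]^2·[H⁺]^8); log Q = -9.224.
E = E° − (0.0592/n) log Q = +3.27 − (0.0592/6)(-9.224) = +3.361 V.

+3.361 V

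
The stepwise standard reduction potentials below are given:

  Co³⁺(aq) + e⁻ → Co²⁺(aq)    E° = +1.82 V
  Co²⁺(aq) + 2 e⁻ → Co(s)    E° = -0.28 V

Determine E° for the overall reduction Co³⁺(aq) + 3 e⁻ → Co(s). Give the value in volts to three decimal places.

Since ΔG° = −nFE° is additive over sequential reductions, n₃E°₃ = n₁E°₁ + n₂E°₂.
E°₃ = (1×+1.82 + 2×-0.28) / 3 = (+1.260) / 3 = +0.420 V.
E° values themselves are not directly additive — weighting by electron count is essential.

+0.420 V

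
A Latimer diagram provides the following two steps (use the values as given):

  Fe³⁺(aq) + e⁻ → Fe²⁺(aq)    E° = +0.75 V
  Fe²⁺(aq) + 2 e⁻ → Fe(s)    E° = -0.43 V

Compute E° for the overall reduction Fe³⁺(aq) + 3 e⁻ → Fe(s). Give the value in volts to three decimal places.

Since ΔG° = −nFE° is additive over sequential reductions, n₃E°₃ = n₁E°₁ + n₂E°₂.
E°₃ = (1×+0.75 + 2×-0.43) / 3 = (-0.110) / 3 = -0.037 V.

-0.037 V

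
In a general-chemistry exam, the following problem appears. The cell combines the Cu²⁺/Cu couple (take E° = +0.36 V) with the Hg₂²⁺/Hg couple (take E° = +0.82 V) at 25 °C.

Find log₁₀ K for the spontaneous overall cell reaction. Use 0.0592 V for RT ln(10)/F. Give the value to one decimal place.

Cathode: Hg₂²⁺/Hg; anode: Cu²⁺/Cu. E°cell = +0.46 V, n = 2.
log K = nE°cell / 0.0592 = (2)(+0.46) / 0.0592 = 15.5.

15.5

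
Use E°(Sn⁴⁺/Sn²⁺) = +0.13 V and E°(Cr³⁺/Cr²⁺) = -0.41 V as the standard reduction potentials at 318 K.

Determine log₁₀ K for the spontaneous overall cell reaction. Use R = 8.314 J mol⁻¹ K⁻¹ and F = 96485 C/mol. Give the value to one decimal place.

Cathode: Sn⁴⁺/Sn²⁺; anode: Cr³⁺/Cr²⁺. E°cell = (+0.13) − (-0.41) = +0.54 V, with n = 2.
ΔG° = −nFE° = −RT ln K, so ln K = nFE°/(RT) = (2)(96485)(+0.54) / ((8.314)(318)) = 39.414.
log₁₀ K = 39.414 / ln 10 = 17.1.

17.1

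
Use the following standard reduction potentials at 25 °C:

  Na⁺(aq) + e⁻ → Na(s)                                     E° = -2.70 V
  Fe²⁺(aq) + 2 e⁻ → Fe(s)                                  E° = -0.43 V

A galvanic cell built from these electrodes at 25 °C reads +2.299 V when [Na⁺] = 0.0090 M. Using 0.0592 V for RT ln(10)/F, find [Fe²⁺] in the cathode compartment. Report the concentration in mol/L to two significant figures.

0.00077 M

Fe²⁺/Fe is the cathode, Na⁺/Na the anode: E°cell = +2.27 V, n = 2.
Overall reaction: Fe²⁺(aq) + 2 Na(s) → Fe(s) + 2 Na⁺(aq); Q = [Na⁺]^2/[Fe²⁺]^1.
From E = E° − (0.0592/n) log Q: log Q = (E° − E)·n/0.0592 = (+2.27 − (+2.299))·2/0.0592 = -0.9797.
So 1·log[Fe²⁺] = 2·log(0.009) − log Q = -4.0915 − (-0.9797) = -3.1118; [Fe²⁺] = 10^(-3.1118) ≈ 0.00077 M.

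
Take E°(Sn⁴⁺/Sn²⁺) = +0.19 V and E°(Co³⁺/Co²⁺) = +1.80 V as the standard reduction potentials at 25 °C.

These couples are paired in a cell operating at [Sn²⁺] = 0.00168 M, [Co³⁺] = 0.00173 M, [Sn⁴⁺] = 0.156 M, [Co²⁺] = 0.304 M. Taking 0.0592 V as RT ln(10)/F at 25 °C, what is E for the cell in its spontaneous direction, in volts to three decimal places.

+1.419 V

Co³⁺/Co²⁺ is the cathode (higher E°), Sn⁴⁺/Sn²⁺ the anode: E°cell = +1.80 − (+0.19) = +1.61 V, n = 2.
Overall: 2 Co³⁺(aq) + Sn²⁺(aq) → 2 Co²⁺(aq) + Sn⁴⁺(aq)
Q = [Co²⁺]^2·[Sn⁴⁺] / ([Co³⁺]^2·[Sn²⁺]); log Q = 6.457.
E = E° − (0.0592/n) log Q = +1.61 − (0.0592/2)(6.457) = +1.419 V.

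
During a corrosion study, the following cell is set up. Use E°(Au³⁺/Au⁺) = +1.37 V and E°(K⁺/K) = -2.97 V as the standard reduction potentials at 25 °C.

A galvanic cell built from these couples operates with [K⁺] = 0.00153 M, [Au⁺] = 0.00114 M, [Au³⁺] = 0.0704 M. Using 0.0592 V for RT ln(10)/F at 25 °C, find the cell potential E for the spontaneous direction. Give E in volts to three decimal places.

Au³⁺/Au⁺ is the cathode (higher E°), K⁺/K the anode: E°cell = +1.37 − (-2.97) = +4.34 V, n = 2.
Overall: Au³⁺(aq) + 2 K(s) → Au⁺(aq) + 2 K⁺(aq)
Q = [Au⁺]·[K⁺]^2 / ([Au³⁺]); log Q = -7.421.
E = E° − (0.0592/n) log Q = +4.34 − (0.0592/2)(-7.421) = +4.560 V.

+4.560 V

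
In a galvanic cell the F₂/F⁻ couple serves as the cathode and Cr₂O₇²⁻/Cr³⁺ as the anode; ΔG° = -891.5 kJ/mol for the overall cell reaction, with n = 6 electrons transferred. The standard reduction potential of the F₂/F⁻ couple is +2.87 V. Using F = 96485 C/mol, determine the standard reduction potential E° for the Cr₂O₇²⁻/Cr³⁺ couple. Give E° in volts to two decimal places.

E°cell = −ΔG°/(nF) = −(-891.5×10³)/((6)(96485)) = +1.540 V.
Since F₂/F⁻ is the cathode and Cr₂O₇²⁻/Cr³⁺ the anode, E°cell = E°(F₂/F⁻) − E°(Cr₂O₇²⁻/Cr³⁺).
So E°(Cr₂O₇²⁻/Cr³⁺) = E°(F₂/F⁻) − E°cell = (+2.87) − (+1.540) = +1.33 V.

+1.33 V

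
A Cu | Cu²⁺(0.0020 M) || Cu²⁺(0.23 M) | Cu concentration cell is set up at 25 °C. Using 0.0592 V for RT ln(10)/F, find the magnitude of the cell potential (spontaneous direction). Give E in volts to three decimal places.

+0.061 V

For a concentration cell E°cell = 0. The 0.23 M side is the cathode (reduction is favoured where [Cu²⁺] is higher).
With n = 2, E = −(0.0592/2) log([Cu²⁺]ₐₙ/[Cu²⁺]꜀ₐₜ) = −(0.0592/2) log(0.002/0.23) = −(0.0592/2)(-2.061) = +0.061 V.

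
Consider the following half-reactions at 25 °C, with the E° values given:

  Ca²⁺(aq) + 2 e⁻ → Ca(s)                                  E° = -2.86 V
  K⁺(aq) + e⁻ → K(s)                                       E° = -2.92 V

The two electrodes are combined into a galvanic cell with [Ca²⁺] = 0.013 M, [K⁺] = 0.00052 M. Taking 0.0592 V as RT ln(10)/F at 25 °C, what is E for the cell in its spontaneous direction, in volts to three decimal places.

Ca²⁺/Ca is the cathode (higher E°), K⁺/K the anode: E°cell = -2.86 − (-2.92) = +0.06 V, n = 2.
Overall: Ca²⁺(aq) + 2 K(s) → Ca(s) + 2 K⁺(aq)
Q = [K⁺]^2 / ([Ca²⁺]); log Q = -4.682.
E = E° − (0.0592/n) log Q = +0.06 − (0.0592/2)(-4.682) = +0.199 V.

+0.199 V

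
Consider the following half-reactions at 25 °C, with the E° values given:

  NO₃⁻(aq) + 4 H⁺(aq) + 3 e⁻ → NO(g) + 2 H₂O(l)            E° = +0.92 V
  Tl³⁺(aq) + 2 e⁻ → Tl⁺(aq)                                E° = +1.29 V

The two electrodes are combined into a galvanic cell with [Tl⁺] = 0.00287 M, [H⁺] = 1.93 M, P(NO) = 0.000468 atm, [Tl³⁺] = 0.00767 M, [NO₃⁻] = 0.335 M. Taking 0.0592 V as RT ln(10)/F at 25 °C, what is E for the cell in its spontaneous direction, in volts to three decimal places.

+0.304 V

Tl³⁺/Tl⁺ is the cathode (higher E°), NO₃⁻/NO the anode: E°cell = +1.29 − (+0.92) = +0.37 V, n = 6.
Overall: 3 Tl³⁺(aq) + 2 NO(g) + 4 H₂O(l) → 3 Tl⁺(aq) + 2 NO₃⁻(aq) + 8 H⁺(aq)
Q = [Tl⁺]^3·[NO₃⁻]^2·[H⁺]^8 / ([Tl³⁺]^3·P(NO)^2); log Q = 6.713.
E = E° − (0.0592/n) log Q = +0.37 − (0.0592/6)(6.713) = +0.304 V.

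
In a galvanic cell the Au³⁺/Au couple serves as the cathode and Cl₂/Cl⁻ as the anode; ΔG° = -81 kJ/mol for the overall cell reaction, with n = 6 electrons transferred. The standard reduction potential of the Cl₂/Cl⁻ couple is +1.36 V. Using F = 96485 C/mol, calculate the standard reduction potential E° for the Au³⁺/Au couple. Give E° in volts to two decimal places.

+1.50 V

E°cell = −ΔG°/(nF) = −(-81×10³)/((6)(96485)) = +0.140 V.
Since Au³⁺/Au is the cathode and Cl₂/Cl⁻ the anode, E°cell = E°(Au³⁺/Au) − E°(Cl₂/Cl⁻).
So E°(Au³⁺/Au) = E°cell + E°(Cl₂/Cl⁻) = +0.140 + (+1.36) = +1.50 V.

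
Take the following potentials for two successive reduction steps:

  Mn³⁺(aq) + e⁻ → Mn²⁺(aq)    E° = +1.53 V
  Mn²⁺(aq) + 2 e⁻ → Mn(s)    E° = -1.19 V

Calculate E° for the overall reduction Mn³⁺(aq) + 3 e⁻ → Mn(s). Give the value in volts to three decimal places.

-0.283 V

Standard free energies of sequential steps add: ΔG°₃ = ΔG°₁ + ΔG°₂, so n₃E°₃ = n₁E°₁ + n₂E°₂.
E°₃ = (1×+1.53 + 2×-1.19) / 3 = (-0.850) / 3 = -0.283 V.
Simply averaging or adding the two E° values would be wrong; the electron-weighted sum is required.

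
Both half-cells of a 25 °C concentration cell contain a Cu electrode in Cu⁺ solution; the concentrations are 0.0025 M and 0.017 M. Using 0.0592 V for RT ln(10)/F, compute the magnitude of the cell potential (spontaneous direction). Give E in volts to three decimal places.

+0.049 V

For a concentration cell E°cell = 0. The 0.017 M side is the cathode (reduction is favoured where [Cu⁺] is higher).
With n = 1, E = −(0.0592/1) log([Cu⁺]ₐₙ/[Cu⁺]꜀ₐₜ) = −(0.0592/1) log(0.0025/0.017) = −(0.0592/1)(-0.833) = +0.049 V.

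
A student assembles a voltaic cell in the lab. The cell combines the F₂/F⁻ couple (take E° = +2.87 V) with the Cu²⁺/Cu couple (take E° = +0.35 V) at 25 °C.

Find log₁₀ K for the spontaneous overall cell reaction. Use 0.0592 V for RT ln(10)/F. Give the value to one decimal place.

85.1

Cathode: F₂/F⁻; anode: Cu²⁺/Cu. E°cell = +2.52 V, n = 2.
log K = nE°cell / 0.0592 = (2)(+2.52) / 0.0592 = 85.1.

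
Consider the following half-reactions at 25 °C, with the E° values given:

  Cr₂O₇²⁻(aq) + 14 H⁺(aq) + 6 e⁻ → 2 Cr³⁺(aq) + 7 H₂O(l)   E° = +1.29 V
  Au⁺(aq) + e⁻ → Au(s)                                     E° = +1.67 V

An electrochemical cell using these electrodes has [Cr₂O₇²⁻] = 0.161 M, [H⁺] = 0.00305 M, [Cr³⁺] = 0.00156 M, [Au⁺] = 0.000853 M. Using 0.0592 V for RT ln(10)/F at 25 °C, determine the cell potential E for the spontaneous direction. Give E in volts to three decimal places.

+0.498 V

Au⁺/Au is the cathode (higher E°), Cr₂O₇²⁻/Cr³⁺ the anode: E°cell = +1.67 − (+1.29) = +0.38 V, n = 6.
Overall: 6 Au⁺(aq) + 2 Cr³⁺(aq) + 7 H₂O(l) → 6 Au(s) + Cr₂O₇²⁻(aq) + 14 H⁺(aq)
Q = [Cr₂O₇²⁻]·[H⁺]^14 / ([Au⁺]^6·[Cr³⁺]^2); log Q = -11.985.
E = E° − (0.0592/n) log Q = +0.38 − (0.0592/6)(-11.985) = +0.498 V.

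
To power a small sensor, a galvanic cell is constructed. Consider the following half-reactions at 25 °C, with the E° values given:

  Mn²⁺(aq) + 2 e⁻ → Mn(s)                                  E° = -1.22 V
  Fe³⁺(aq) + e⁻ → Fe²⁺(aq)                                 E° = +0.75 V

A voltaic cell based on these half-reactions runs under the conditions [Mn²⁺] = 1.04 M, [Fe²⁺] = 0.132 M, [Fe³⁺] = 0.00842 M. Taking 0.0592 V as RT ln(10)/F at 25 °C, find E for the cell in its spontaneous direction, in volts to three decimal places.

Fe³⁺/Fe²⁺ is the cathode (higher E°), Mn²⁺/Mn the anode: E°cell = +0.75 − (-1.22) = +1.97 V, n = 2.
Overall: 2 Fe³⁺(aq) + Mn(s) → 2 Fe²⁺(aq) + Mn²⁺(aq)
Q = [Fe²⁺]^2·[Mn²⁺] / ([Fe³⁺]^2); log Q = 2.408.
E = E° − (0.0592/n) log Q = +1.97 − (0.0592/2)(2.408) = +1.899 V.

+1.899 V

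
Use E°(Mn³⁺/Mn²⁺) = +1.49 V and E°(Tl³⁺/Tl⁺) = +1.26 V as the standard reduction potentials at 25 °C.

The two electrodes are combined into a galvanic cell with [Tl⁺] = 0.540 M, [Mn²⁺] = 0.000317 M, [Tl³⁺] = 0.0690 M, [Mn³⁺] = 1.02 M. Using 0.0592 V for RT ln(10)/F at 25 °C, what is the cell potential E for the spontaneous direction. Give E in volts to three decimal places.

Mn³⁺/Mn²⁺ is the cathode (higher E°), Tl³⁺/Tl⁺ the anode: E°cell = +1.49 − (+1.26) = +0.23 V, n = 2.
Overall: 2 Mn³⁺(aq) + Tl⁺(aq) → 2 Mn²⁺(aq) + Tl³⁺(aq)
Q = [Mn²⁺]^2·[Tl³⁺] / ([Mn³⁺]^2·[Tl⁺]); log Q = -7.909.
E = E° − (0.0592/n) log Q = +0.23 − (0.0592/2)(-7.909) = +0.464 V.

+0.464 V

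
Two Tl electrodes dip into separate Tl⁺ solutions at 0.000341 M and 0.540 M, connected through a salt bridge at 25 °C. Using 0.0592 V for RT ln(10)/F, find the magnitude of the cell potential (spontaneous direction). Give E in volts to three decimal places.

+0.189 V

For a concentration cell E°cell = 0. The 0.540 M side is the cathode (reduction is favoured where [Tl⁺] is higher).
With n = 1, E = −(0.0592/1) log([Tl⁺]ₐₙ/[Tl⁺]꜀ₐₜ) = −(0.0592/1) log(0.000341/0.54) = −(0.0592/1)(-3.200) = +0.189 V.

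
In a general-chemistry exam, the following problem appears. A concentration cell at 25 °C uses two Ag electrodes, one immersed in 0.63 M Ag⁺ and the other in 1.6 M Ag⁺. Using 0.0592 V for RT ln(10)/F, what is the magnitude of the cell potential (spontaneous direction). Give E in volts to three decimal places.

For a concentration cell E°cell = 0. The 1.6 M side is the cathode (reduction is favoured where [Ag⁺] is higher).
With n = 1, E = −(0.0592/1) log([Ag⁺]ₐₙ/[Ag⁺]꜀ₐₜ) = −(0.0592/1) log(0.63/1.6) = −(0.0592/1)(-0.405) = +0.024 V.

+0.024 V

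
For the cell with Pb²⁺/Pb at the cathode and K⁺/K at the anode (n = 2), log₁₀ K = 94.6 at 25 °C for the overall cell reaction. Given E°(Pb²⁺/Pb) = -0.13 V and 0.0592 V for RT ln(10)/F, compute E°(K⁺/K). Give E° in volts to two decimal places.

-2.93 V

E°cell = (0.0592/n)·log K = (0.0592/2)(94.6) = +2.800 V.
Since Pb²⁺/Pb is the cathode and K⁺/K the anode, E°cell = E°(Pb²⁺/Pb) − E°(K⁺/K).
So E°(K⁺/K) = E°(Pb²⁺/Pb) − E°cell = (-0.13) − (+2.800) = -2.93 V.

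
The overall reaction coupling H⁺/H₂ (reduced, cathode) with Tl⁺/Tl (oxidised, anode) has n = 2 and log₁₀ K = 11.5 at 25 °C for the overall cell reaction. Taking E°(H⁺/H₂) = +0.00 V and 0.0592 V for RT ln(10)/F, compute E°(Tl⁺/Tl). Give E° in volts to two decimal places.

-0.34 V

E°cell = (0.0592/n)·log K = (0.0592/2)(11.5) = +0.340 V.
Since H⁺/H₂ is the cathode and Tl⁺/Tl the anode, E°cell = E°(H⁺/H₂) − E°(Tl⁺/Tl).
So E°(Tl⁺/Tl) = E°(H⁺/H₂) − E°cell = (+0.00) − (+0.340) = -0.34 V.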